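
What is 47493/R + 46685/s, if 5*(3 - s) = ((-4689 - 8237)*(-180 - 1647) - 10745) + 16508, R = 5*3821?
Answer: 44695947581/18051588510 ≈ 2.4760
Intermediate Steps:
R = 19105
s = -4724310 (s = 3 - (((-4689 - 8237)*(-180 - 1647) - 10745) + 16508)/5 = 3 - ((-12926*(-1827) - 10745) + 16508)/5 = 3 - ((23615802 - 10745) + 16508)/5 = 3 - (23605057 + 16508)/5 = 3 - ⅕*23621565 = 3 - 4724313 = -4724310)
47493/R + 46685/s = 47493/19105 + 46685/(-4724310) = 47493*(1/19105) + 46685*(-1/4724310) = 47493/19105 - 9337/944862 = 44695947581/18051588510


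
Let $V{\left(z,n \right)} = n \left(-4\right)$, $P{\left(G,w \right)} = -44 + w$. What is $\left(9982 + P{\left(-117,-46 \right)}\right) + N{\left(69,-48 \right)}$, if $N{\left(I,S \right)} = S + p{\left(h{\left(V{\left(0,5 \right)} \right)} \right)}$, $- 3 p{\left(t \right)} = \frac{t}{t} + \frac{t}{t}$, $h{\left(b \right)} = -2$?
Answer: $\frac{29530}{3} \approx 9843.3$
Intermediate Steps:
$V{\left(z,n \right)} = - 4 n$
$p{\left(t \right)} = - \frac{2}{3}$ ($p{\left(t \right)} = - \frac{\frac{t}{t} + \frac{t}{t}}{3} = - \frac{1 + 1}{3} = \left(- \frac{1}{3}\right) 2 = - \frac{2}{3}$)
$N{\left(I,S \right)} = - \frac{2}{3} + S$ ($N{\left(I,S \right)} = S - \frac{2}{3} = - \frac{2}{3} + S$)
$\left(9982 + P{\left(-117,-46 \right)}\right) + N{\left(69,-48 \right)} = \left(9982 - 90\right) - \frac{146}{3} = 9892 - \frac{146}{3} = \frac{29530}{3}$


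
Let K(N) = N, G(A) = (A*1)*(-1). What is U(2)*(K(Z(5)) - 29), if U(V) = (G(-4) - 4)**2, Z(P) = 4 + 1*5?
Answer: 0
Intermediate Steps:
G(A) = -A (G(A) = A*(-1) = -A)
Z(P) = 9 (Z(P) = 4 + 5 = 9)
U(V) = 0 (U(V) = (-1*(-4) - 4)**2 = (4 - 4)**2 = 0**2 = 0)
U(2)*(K(Z(5)) - 29) = 0*(9 - 29) = 0*(-20) = 0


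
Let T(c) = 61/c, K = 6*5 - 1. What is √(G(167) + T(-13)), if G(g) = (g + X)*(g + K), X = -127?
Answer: √1324167/13 ≈ 88.517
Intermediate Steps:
K = 29 (K = 30 - 1 = 29)
G(g) = (-127 + g)*(29 + g) (G(g) = (g - 127)*(g + 29) = (-127 + g)*(29 + g))
√(G(167) + T(-13)) = √((-3683 + 167² - 98*167) + 61/(-13)) = √((-3683 + 27889 - 16366) + 61*(-1/13)) = √(7840 - 61/13) = √(101859/13) = √1324167/13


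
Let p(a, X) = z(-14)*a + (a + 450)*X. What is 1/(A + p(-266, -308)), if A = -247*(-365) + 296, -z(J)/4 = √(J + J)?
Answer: 33779/1172719529 - 2128*I*√7/1172719529 ≈ 2.8804e-5 - 4.8009e-6*I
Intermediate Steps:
z(J) = -4*√2*√J (z(J) = -4*√(J + J) = -4*√2*√J)
A = 90451 (A = 90155 + 296 = 90451)
p(a, X) = X*(450 + a) - 8*I*a*√7 (p(a, X) = (-4*√2*√(-14))*a + (a + 450)*X = (-4*√2*I*√14)*a + (450 + a)*X = (-8*I*√7)*a + X*(450 + a) = -8*I*a*√7 + X*(450 + a) = X*(450 + a) - 8*I*a*√7)
1/(A + p(-266, -308)) = 1/(90451 + (450*(-308) - 308*(-266) - 8*I*(-266)*√7)) = 1/(90451 + (-138600 + 81928 + 2128*I*√7)) = 1/(90451 + (-56672 + 2128*I*√7)) = 1/(33779 + 2128*I*√7)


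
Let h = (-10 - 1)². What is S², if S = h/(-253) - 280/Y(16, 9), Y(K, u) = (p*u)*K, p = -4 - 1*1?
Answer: 1369/171396 ≈ 0.0079874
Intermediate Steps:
p = -5 (p = -4 - 1 = -5)
Y(K, u) = -5*K*u (Y(K, u) = (-5*u)*K = -5*K*u)
h = 121 (h = (-11)² = 121)
S = -37/414 (S = 121/(-253) - 280/((-5*16*9)) = 121*(-1/253) - 280/(-720) = -11/23 - 280*(-1/720) = -11/23 + 7/18 = -37/414 ≈ -0.089372)
S² = (-37/414)² = 1369/171396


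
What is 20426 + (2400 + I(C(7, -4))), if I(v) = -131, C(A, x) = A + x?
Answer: 22695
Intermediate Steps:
20426 + (2400 + I(C(7, -4))) = 20426 + (2400 - 131) = 20426 + 2269 = 22695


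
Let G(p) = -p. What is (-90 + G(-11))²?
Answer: 6241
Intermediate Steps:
(-90 + G(-11))² = (-90 - 1*(-11))² = (-90 + 11)² = (-79)² = 6241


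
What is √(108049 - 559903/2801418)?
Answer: √847960804233575022/2801418 ≈ 328.71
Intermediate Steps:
√(108049 - 559903/2801418) = √(302689853579/2801418) = √847960804233575022/2801418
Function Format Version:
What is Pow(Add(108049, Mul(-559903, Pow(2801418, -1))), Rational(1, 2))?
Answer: Mul(Rational(1, 2801418), Pow(847960804233575022, Rational(1, 2))) ≈ 328.71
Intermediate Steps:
Pow(Add(108049, Mul(-559903, Pow(2801418, -1))), Rational(1, 2)) = Pow(Add(108049, Mul(-559903, Rational(1, 2801418))), Rational(1, 2)) = Pow(Add(108049, Rational(-559903, 2801418)), Rational(1, 2)) = Pow(Rational(302689853579, 2801418), Rational(1, 2)) = Mul(Rational(1, 2801418), Pow(847960804233575022, Rational(1, 2)))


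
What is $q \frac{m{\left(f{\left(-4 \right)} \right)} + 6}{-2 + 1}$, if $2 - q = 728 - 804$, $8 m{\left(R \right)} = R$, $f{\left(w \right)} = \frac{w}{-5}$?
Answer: $- \frac{2379}{5} \approx -475.8$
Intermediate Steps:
$f{\left(w \right)} = - \frac{w}{5}$ ($f{\left(w \right)} = w \left(- \frac{1}{5}\right) = - \frac{w}{5}$)
$m{\left(R \right)} = \frac{R}{8}$
$q = 78$ ($q = 2 - \left(728 - 804\right) = 2 - -76 = 2 + 76 = 78$)
$q \frac{m{\left(f{\left(-4 \right)} \right)} + 6}{-2 + 1} = 78 \frac{\frac{\left(- \frac{1}{5}\right) \left(-4\right)}{8} + 6}{-2 + 1} = 78 \frac{\frac{1}{8} \cdot \frac{4}{5} + 6}{-1} = 78 \left(\frac{1}{10} + 6\right) \left(-1\right) = 78 \cdot \frac{61}{10} \left(-1\right) = 78 \left(- \frac{61}{10}\right) = - \frac{2379}{5}$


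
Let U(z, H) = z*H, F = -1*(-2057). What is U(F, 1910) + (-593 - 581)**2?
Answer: 5307146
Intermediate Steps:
F = 2057
U(z, H) = H*z
U(F, 1910) + (-593 - 581)**2 = 1910*2057 + (-593 - 581)**2 = 3928870 + (-1174)**2 = 3928870 + 1378276 = 5307146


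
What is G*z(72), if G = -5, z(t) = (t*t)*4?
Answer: -103680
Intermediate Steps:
z(t) = 4*t² (z(t) = t²*4 = 4*t²)
G*z(72) = -20*72² = -20*5184 = -5*20736 = -103680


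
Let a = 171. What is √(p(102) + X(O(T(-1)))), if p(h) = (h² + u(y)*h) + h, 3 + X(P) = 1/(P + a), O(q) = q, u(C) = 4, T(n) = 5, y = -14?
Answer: √21123707/44 ≈ 104.46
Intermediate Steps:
X(P) = -3 + 1/(171 + P) (X(P) = -3 + 1/(P + 171) = -3 + 1/(171 + P))
p(h) = h² + 5*h (p(h) = (h² + 4*h) + h = h² + 5*h)
√(p(102) + X(O(T(-1)))) = √(102*(5 + 102) + (-512 - 3*5)/(171 + 5)) = √(102*107 + (-512 - 15)/176) = √(10914 + (1/176)*(-527)) = √(10914 - 527/176) = √(1920337/176) = √21123707/44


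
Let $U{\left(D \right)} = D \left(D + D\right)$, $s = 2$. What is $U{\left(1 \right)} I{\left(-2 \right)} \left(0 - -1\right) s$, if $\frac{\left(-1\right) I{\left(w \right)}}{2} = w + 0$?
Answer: $16$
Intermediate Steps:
$I{\left(w \right)} = - 2 w$ ($I{\left(w \right)} = - 2 \left(w + 0\right) = - 2 w$)
$U{\left(D \right)} = 2 D^{2}$ ($U{\left(D \right)} = D 2 D = 2 D^{2}$)
$U{\left(1 \right)} I{\left(-2 \right)} \left(0 - -1\right) s = 2 \cdot 1^{2} \left(\left(-2\right) \left(-2\right)\right) \left(0 - -1\right) 2 = 2 \cdot 1 \cdot 4 \left(0 + 1\right) 2 = 2 \cdot 4 \cdot 1 \cdot 2 = 8 \cdot 2 = 16$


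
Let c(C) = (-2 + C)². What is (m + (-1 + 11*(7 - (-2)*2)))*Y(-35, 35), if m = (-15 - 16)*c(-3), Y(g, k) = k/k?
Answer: -655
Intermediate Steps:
Y(g, k) = 1
m = -775 (m = (-15 - 16)*(-2 - 3)² = -31*(-5)² = -31*25 = -775)
(m + (-1 + 11*(7 - (-2)*2)))*Y(-35, 35) = (-775 + (-1 + 11*(7 - (-2)*2)))*1 = (-775 + (-1 + 11*(7 - 1*(-4))))*1 = (-775 + (-1 + 11*(7 + 4)))*1 = (-775 + (-1 + 11*11))*1 = (-775 + (-1 + 121))*1 = (-775 + 120)*1 = -655*1 = -655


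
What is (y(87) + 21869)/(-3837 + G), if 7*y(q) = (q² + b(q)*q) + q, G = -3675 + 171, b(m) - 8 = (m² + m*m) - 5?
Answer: -1478006/51387 ≈ -28.762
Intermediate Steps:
b(m) = 3 + 2*m² (b(m) = 8 + ((m² + m*m) - 5) = 8 + ((m² + m²) - 5) = 8 + (2*m² - 5) = 8 + (-5 + 2*m²) = 3 + 2*m²)
G = -3504
y(q) = q/7 + q²/7 + q*(3 + 2*q²)/7 (y(q) = ((q² + (3 + 2*q²)*q) + q)/7 = ((q² + q*(3 + 2*q²)) + q)/7 = (q + q² + q*(3 + 2*q²))/7 = q/7 + q²/7 + q*(3 + 2*q²)/7)
(y(87) + 21869)/(-3837 + G) = ((⅐)*87*(4 + 87 + 2*87²) + 21869)/(-3837 - 3504) = ((⅐)*87*(4 + 87 + 2*7569) + 21869)/(-7341) = ((⅐)*87*(4 + 87 + 15138) + 21869)*(-1/7341) = ((⅐)*87*15229 + 21869)*(-1/7341) = (1324923/7 + 21869)*(-1/7341) = (1478006/7)*(-1/7341) = -1478006/51387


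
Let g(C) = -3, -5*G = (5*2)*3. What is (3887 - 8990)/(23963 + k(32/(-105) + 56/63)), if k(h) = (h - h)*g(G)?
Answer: -5103/23963 ≈ -0.21295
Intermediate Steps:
G = -6 (G = -5*2*3/5 = -2*3 = -⅕*30 = -6)
k(h) = 0 (k(h) = (h - h)*(-3) = 0*(-3) = 0)
(3887 - 8990)/(23963 + k(32/(-105) + 56/63)) = (3887 - 8990)/(23963 + 0) = -5103/23963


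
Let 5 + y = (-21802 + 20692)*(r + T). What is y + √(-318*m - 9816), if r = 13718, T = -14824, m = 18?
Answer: 1227655 + 2*I*√3885 ≈ 1.2277e+6 + 124.66*I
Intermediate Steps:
y = 1227655 (y = -5 + (-21802 + 20692)*(13718 - 14824) = -5 - 1110*(-1106) = -5 + 1227660 = 1227655)
y + √(-318*m - 9816) = 1227655 + √(-318*18 - 9816) = 1227655 + √(-5724 - 9816) = 1227655 + √(-15540) = 1227655 + 2*I*√3885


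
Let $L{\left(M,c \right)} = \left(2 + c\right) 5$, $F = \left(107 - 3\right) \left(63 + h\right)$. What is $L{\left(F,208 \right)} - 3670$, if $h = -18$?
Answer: $-2620$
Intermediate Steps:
$F = 4680$ ($F = \left(107 - 3\right) \left(63 - 18\right) = 104 \cdot 45 = 4680$)
$L{\left(M,c \right)} = 10 + 5 c$
$L{\left(F,208 \right)} - 3670 = \left(10 + 5 \cdot 208\right) - 3670 = \left(10 + 1040\right) - 3670 = 1050 - 3670 = -2620$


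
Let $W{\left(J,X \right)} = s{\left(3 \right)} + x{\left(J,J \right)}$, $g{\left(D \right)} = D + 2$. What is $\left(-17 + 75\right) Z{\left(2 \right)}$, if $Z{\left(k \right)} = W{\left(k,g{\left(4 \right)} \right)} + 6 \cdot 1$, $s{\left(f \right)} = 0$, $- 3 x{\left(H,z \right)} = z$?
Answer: $\frac{928}{3} \approx 309.33$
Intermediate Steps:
$x{\left(H,z \right)} = - \frac{z}{3}$
$g{\left(D \right)} = 2 + D$
$W{\left(J,X \right)} = - \frac{J}{3}$ ($W{\left(J,X \right)} = 0 - \frac{J}{3} = - \frac{J}{3}$)
$Z{\left(k \right)} = 6 - \frac{k}{3}$ ($Z{\left(k \right)} = - \frac{k}{3} + 6 \cdot 1 = - \frac{k}{3} + 6 = 6 - \frac{k}{3}$)
$\left(-17 + 75\right) Z{\left(2 \right)} = \left(-17 + 75\right) \left(6 - \frac{2}{3}\right) = 58 \left(6 - \frac{2}{3}\right) = 58 \cdot \frac{16}{3} = \frac{928}{3}$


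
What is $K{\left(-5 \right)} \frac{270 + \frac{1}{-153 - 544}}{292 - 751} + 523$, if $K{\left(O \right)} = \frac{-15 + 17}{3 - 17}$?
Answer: $\frac{1171426292}{2239461} \approx 523.08$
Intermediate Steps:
$K{\left(O \right)} = - \frac{1}{7}$ ($K{\left(O \right)} = \frac{2}{-14} = 2 \left(- \frac{1}{14}\right) = - \frac{1}{7}$)
$K{\left(-5 \right)} \frac{270 + \frac{1}{-153 - 544}}{292 - 751} + 523 = - \frac{\left(270 + \frac{1}{-153 - 544}\right) \frac{1}{292 - 751}}{7} + 523 = - \frac{\left(270 + \frac{1}{-697}\right) \frac{1}{-459}}{7} + 523 = - \frac{\left(270 - \frac{1}{697}\right) \left(- \frac{1}{459}\right)}{7} + 523 = - \frac{\frac{188189}{697} \left(- \frac{1}{459}\right)}{7} + 523 = \left(- \frac{1}{7}\right) \left(- \frac{188189}{319923}\right) + 523 = \frac{188189}{2239461} + 523 = \frac{1171426292}{2239461}$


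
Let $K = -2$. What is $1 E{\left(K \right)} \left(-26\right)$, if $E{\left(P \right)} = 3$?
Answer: $-78$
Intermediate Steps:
$1 E{\left(K \right)} \left(-26\right) = 1 \cdot 3 \left(-26\right) = 3 \left(-26\right) = -78$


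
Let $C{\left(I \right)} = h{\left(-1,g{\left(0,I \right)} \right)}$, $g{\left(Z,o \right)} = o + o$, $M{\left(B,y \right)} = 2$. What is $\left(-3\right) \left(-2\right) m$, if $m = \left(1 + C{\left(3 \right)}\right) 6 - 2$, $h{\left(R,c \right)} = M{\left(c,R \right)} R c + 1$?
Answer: $-372$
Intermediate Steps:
$g{\left(Z,o \right)} = 2 o$
$h{\left(R,c \right)} = 1 + 2 R c$ ($h{\left(R,c \right)} = 2 R c + 1 = 1 + 2 R c$)
$C{\left(I \right)} = 1 - 4 I$ ($C{\left(I \right)} = 1 + 2 \left(-1\right) 2 I = 1 - 4 I$)
$m = -62$ ($m = \left(1 + \left(1 - 12\right)\right) 6 - 2 = \left(1 - 11\right) 6 - 2 = \left(-10\right) 6 - 2 = -60 - 2 = -62$)
$\left(-3\right) \left(-2\right) m = \left(-3\right) \left(-2\right) \left(-62\right) = 6 \left(-62\right) = -372$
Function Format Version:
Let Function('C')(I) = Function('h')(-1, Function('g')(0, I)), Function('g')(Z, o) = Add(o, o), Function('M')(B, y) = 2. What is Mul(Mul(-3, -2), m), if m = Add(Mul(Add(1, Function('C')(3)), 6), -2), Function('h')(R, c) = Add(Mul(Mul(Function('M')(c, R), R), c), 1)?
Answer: -372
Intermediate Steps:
Function('g')(Z, o) = Mul(2, o)
Function('h')(R, c) = Add(1, Mul(2, R, c)) (Function('h')(R, c) = Add(Mul(Mul(2, R), c), 1) = Add(Mul(2, R, c), 1) = Add(1, Mul(2, R, c)))
Function('C')(I) = Add(1, Mul(-4, I)) (Function('C')(I) = Add(1, Mul(2, -1, Mul(2, I))) = Add(1, Mul(-4, I)))
m = -62 (m = Add(Mul(Add(1, Add(1, Mul(-4, 3))), 6), -2) = Add(Mul(Add(1, Add(1, -12)), 6), -2) = Add(Mul(Add(1, -11), 6), -2) = Add(Mul(-10, 6), -2) = Add(-60, -2) = -62)
Mul(Mul(-3, -2), m) = Mul(Mul(-3, -2), -62) = Mul(6, -62) = -372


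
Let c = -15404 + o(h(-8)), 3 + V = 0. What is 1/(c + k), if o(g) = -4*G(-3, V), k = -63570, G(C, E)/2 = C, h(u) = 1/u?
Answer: -1/78950 ≈ -1.2666e-5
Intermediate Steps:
V = -3 (V = -3 + 0 = -3)
G(C, E) = 2*C
o(g) = 24 (o(g) = -8*(-3) = -4*(-6) = 24)
c = -15380 (c = -15404 + 24 = -15380)
1/(c + k) = 1/(-15380 - 63570) = 1/(-78950) = -1/78950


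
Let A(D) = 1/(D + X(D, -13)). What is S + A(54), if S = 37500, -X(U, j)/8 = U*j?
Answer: 212625001/5670 ≈ 37500.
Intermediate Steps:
X(U, j) = -8*U*j
A(D) = 1/(105*D) (A(D) = 1/(D - 8*D*(-13)) = 1/(D + 104*D) = 1/(105*D))
S + A(54) = 37500 + (1/105)/54 = 37500 + (1/105)*(1/54) = 37500 + 1/5670 = 212625001/5670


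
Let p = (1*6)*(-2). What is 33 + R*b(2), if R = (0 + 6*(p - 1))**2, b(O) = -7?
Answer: -42555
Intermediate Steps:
p = -12 (p = 6*(-2) = -12)
R = 6084 (R = (0 + 6*(-12 - 1))**2 = (0 + 6*(-13))**2 = (0 - 78)**2 = (-78)**2 = 6084)
33 + R*b(2) = 33 + 6084*(-7) = 33 - 42588 = -42555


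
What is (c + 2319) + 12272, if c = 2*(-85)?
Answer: 14421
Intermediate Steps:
c = -170
(c + 2319) + 12272 = (-170 + 2319) + 12272 = 2149 + 12272 = 14421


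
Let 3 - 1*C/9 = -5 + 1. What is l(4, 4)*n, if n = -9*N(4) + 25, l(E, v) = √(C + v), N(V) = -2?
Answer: 43*√67 ≈ 351.97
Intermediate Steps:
C = 63 (C = 27 - 9*(-5 + 1) = 27 - 9*(-4) = 27 + 36 = 63)
l(E, v) = √(63 + v)
n = 43 (n = -9*(-2) + 25 = 18 + 25 = 43)
l(4, 4)*n = √(63 + 4)*43 = √67*43 = 43*√67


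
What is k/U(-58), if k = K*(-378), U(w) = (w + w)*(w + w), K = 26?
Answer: -2457/3364 ≈ -0.73038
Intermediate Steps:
U(w) = 4*w² (U(w) = (2*w)*(2*w) = 4*w²)
k = -9828 (k = 26*(-378) = -9828)
k/U(-58) = -9828/(4*(-58)²) = -9828/(4*3364) = -9828/13456 = -9828*1/13456 = -2457/3364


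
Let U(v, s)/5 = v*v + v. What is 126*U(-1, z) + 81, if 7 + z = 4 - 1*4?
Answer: 81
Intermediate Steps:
z = -7 (z = -7 + (4 - 1*4) = -7 + (4 - 4) = -7 + 0 = -7)
U(v, s) = 5*v + 5*v**2 (U(v, s) = 5*(v*v + v) = 5*(v**2 + v) = 5*(v + v**2) = 5*v + 5*v**2)
126*U(-1, z) + 81 = 126*(5*(-1)*(1 - 1)) + 81 = 126*(5*(-1)*0) + 81 = 126*0 + 81 = 0 + 81 = 81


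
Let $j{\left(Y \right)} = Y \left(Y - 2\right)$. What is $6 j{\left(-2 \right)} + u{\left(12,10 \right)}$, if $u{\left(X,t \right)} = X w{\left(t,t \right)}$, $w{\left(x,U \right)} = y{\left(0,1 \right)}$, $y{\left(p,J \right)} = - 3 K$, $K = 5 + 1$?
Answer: $-168$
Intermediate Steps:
$j{\left(Y \right)} = Y \left(-2 + Y\right)$
$K = 6$
$y{\left(p,J \right)} = -18$ ($y{\left(p,J \right)} = \left(-3\right) 6 = -18$)
$w{\left(x,U \right)} = -18$
$u{\left(X,t \right)} = - 18 X$ ($u{\left(X,t \right)} = X \left(-18\right) = - 18 X$)
$6 j{\left(-2 \right)} + u{\left(12,10 \right)} = 6 \left(- 2 \left(-2 - 2\right)\right) - 216 = 6 \left(\left(-2\right) \left(-4\right)\right) - 216 = 6 \cdot 8 - 216 = 48 - 216 = -168$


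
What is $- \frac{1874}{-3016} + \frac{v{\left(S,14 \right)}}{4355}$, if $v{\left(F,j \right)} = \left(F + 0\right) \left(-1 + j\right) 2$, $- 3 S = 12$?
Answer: $\frac{301831}{505180} \approx 0.59747$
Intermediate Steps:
$S = -4$ ($S = \left(- \frac{1}{3}\right) 12 = -4$)
$v{\left(F,j \right)} = 2 F \left(-1 + j\right)$ ($v{\left(F,j \right)} = F \left(-1 + j\right) 2 = 2 F \left(-1 + j\right)$)
$- \frac{1874}{-3016} + \frac{v{\left(S,14 \right)}}{4355} = - \frac{1874}{-3016} + \frac{2 \left(-4\right) \left(-1 + 14\right)}{4355} = \left(-1874\right) \left(- \frac{1}{3016}\right) + 2 \left(-4\right) 13 \cdot \frac{1}{4355} = \frac{937}{1508} - \frac{8}{335} = \frac{301831}{505180}$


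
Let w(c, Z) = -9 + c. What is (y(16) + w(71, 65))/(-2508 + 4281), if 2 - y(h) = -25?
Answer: 89/1773 ≈ 0.050197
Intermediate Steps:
y(h) = 27 (y(h) = 2 - 1*(-25) = 2 + 25 = 27)
(y(16) + w(71, 65))/(-2508 + 4281) = (27 + (-9 + 71))/(-2508 + 4281) = (27 + 62)/1773 = 89*(1/1773) = 89/1773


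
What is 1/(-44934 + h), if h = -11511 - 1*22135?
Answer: -1/78580 ≈ -1.2726e-5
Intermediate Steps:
h = -33646 (h = -11511 - 22135 = -33646)
1/(-44934 + h) = 1/(-44934 - 33646) = 1/(-78580) = -1/78580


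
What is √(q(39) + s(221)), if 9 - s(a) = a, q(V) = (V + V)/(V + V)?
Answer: I*√211 ≈ 14.526*I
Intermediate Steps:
q(V) = 1 (q(V) = (2*V)/((2*V)) = (2*V)*(1/(2*V)) = 1)
s(a) = 9 - a
√(q(39) + s(221)) = √(1 + (9 - 1*221)) = √(1 + (9 - 221)) = √(1 - 212) = √(-211) = I*√211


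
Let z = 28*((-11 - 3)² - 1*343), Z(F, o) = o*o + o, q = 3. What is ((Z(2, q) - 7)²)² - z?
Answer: 4741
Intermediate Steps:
Z(F, o) = o + o² (Z(F, o) = o² + o = o + o²)
z = -4116 (z = 28*((-14)² - 343) = 28*(196 - 343) = 28*(-147) = -4116)
((Z(2, q) - 7)²)² - z = ((3*(1 + 3) - 7)²)² - 1*(-4116) = ((3*4 - 7)²)² + 4116 = ((12 - 7)²)² + 4116 = (5²)² + 4116 = 25² + 4116 = 625 + 4116 = 4741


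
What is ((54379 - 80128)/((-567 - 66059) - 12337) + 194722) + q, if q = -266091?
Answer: -1878494866/26321 ≈ -71369.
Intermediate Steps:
((54379 - 80128)/((-567 - 66059) - 12337) + 194722) + q = ((54379 - 80128)/((-567 - 66059) - 12337) + 194722) - 266091 = (-25749/(-66626 - 12337) + 194722) - 266091 = (-25749/(-78963) + 194722) - 266091 = (-25749*(-1/78963) + 194722) - 266091 = (8583/26321 + 194722) - 266091 = 5125286345/26321 - 266091 = -1878494866/26321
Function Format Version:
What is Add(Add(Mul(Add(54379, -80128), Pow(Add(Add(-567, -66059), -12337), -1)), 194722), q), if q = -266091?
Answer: Rational(-1878494866, 26321) ≈ -71369.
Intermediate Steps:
Add(Add(Mul(Add(54379, -80128), Pow(Add(Add(-567, -66059), -12337), -1)), 194722), q) = Add(Add(Mul(Add(54379, -80128), Pow(Add(Add(-567, -66059), -12337), -1)), 194722), -266091) = Add(Add(Mul(-25749, Pow(Add(-66626, -12337), -1)), 194722), -266091) = Add(Add(Mul(-25749, Pow(-78963, -1)), 194722), -266091) = Add(Add(Mul(-25749, Rational(-1, 78963)), 194722), -266091) = Add(Add(Rational(8583, 26321), 194722), -266091) = Add(Rational(5125286345, 26321), -266091) = Rational(-1878494866, 26321)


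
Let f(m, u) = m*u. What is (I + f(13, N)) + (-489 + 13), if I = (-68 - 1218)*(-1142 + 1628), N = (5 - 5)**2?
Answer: -625472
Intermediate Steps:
N = 0 (N = 0**2 = 0)
I = -624996 (I = -1286*486 = -624996)
(I + f(13, N)) + (-489 + 13) = (-624996 + 13*0) + (-489 + 13) = (-624996 + 0) - 476 = -624996 - 476 = -625472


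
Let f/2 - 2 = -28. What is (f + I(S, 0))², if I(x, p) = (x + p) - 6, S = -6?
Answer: 4096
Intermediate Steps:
I(x, p) = -6 + p + x (I(x, p) = (p + x) - 6 = -6 + p + x)
f = -52 (f = 4 + 2*(-28) = 4 - 56 = -52)
(f + I(S, 0))² = (-52 + (-6 + 0 - 6))² = (-52 - 12)² = (-64)² = 4096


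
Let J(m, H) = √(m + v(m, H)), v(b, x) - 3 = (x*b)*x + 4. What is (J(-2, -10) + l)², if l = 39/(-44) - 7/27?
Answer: (1361 - 1188*I*√195)²/1411344 ≈ -193.69 - 31.996*I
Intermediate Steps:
v(b, x) = 7 + b*x² (v(b, x) = 3 + ((x*b)*x + 4) = 3 + ((b*x)*x + 4) = 3 + (b*x² + 4) = 3 + (4 + b*x²) = 7 + b*x²)
J(m, H) = √(7 + m + m*H²) (J(m, H) = √(m + (7 + m*H²)) = √(7 + m + m*H²))
l = -1361/1188 (l = 39*(-1/44) - 7*1/27 = -39/44 - 7/27 = -1361/1188 ≈ -1.1456)
(J(-2, -10) + l)² = (√(7 - 2 - 2*(-10)²) - 1361/1188)² = (√(7 - 2 - 2*100) - 1361/1188)² = (√(7 - 2 - 200) - 1361/1188)² = (√(-195) - 1361/1188)² = (I*√195 - 1361/1188)² = (-1361/1188 + I*√195)²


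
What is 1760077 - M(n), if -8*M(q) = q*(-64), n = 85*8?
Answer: 1754637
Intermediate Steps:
n = 680
M(q) = 8*q (M(q) = -q*(-64)/8 = -(-8)*q = 8*q)
1760077 - M(n) = 1760077 - 8*680 = 1760077 - 1*5440 = 1760077 - 5440 = 1754637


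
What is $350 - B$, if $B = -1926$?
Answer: $2276$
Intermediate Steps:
$350 - B = 350 - -1926 = 350 + 1926 = 2276$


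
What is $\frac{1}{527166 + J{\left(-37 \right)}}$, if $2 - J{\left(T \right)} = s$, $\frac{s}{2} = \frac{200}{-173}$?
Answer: $\frac{173}{91200464} \approx 1.8969 \cdot 10^{-6}$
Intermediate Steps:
$s = - \frac{400}{173}$ ($s = 2 \frac{200}{-173} = 2 \cdot 200 \left(- \frac{1}{173}\right) = 2 \left(- \frac{200}{173}\right) = - \frac{400}{173} \approx -2.3121$)
$J{\left(T \right)} = \frac{746}{173}$ ($J{\left(T \right)} = 2 - - \frac{400}{173} = 2 + \frac{400}{173} = \frac{746}{173}$)
$\frac{1}{527166 + J{\left(-37 \right)}} = \frac{1}{527166 + \frac{746}{173}} = \frac{1}{\frac{91200464}{173}} = \frac{173}{91200464}$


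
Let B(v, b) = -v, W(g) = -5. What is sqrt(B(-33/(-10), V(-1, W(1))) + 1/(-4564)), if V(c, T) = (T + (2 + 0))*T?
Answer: I*sqrt(429649255)/11410 ≈ 1.8167*I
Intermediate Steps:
V(c, T) = T*(2 + T) (V(c, T) = (T + 2)*T = (2 + T)*T = T*(2 + T))
sqrt(B(-33/(-10), V(-1, W(1))) + 1/(-4564)) = sqrt(-(-33)/(-10) + 1/(-4564)) = sqrt(-(-33)*(-1)/10 - 1/4564) = sqrt(-1*33/10 - 1/4564) = sqrt(-33/10 - 1/4564) = sqrt(-75311/22820) = I*sqrt(429649255)/11410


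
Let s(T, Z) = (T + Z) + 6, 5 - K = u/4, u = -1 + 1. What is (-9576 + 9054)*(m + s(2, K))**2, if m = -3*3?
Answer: -8352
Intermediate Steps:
u = 0
K = 5 (K = 5 - 0/4 = 5 - 1*0 = 5 + 0 = 5)
s(T, Z) = 6 + T + Z
m = -9
(-9576 + 9054)*(m + s(2, K))**2 = (-9576 + 9054)*(-9 + (6 + 2 + 5))**2 = -522*(-9 + 13)**2 = -522*4**2 = -522*16 = -8352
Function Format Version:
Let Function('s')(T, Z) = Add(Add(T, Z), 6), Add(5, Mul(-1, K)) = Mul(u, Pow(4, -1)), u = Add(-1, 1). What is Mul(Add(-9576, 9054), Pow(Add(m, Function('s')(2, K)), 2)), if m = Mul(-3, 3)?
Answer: -8352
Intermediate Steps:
u = 0
K = 5 (K = Add(5, Mul(-1, Mul(0, Pow(4, -1)))) = Add(5, Mul(-1, Mul(0, Rational(1, 4)))) = Add(5, Mul(-1, 0)) = Add(5, 0) = 5)
Function('s')(T, Z) = Add(6, T, Z)
m = -9
Mul(Add(-9576, 9054), Pow(Add(m, Function('s')(2, K)), 2)) = Mul(Add(-9576, 9054), Pow(Add(-9, Add(6, 2, 5)), 2)) = Mul(-522, Pow(Add(-9, 13), 2)) = Mul(-522, Pow(4, 2)) = Mul(-522, 16) = -8352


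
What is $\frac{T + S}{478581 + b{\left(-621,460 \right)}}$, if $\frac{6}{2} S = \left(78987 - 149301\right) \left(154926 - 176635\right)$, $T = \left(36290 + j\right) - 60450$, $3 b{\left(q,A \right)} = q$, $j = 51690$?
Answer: $\frac{254421536}{239187} \approx 1063.7$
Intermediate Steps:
$b{\left(q,A \right)} = \frac{q}{3}$
$T = 27530$ ($T = \left(36290 + 51690\right) - 60450 = 87980 - 60450 = 27530$)
$S = 508815542$ ($S = \frac{\left(78987 - 149301\right) \left(154926 - 176635\right)}{3} = \frac{\left(-70314\right) \left(-21709\right)}{3} = \frac{1}{3} \cdot 1526446626 = 508815542$)
$\frac{T + S}{478581 + b{\left(-621,460 \right)}} = \frac{27530 + 508815542}{478581 + \frac{1}{3} \left(-621\right)} = \frac{508843072}{478581 - 207} = \frac{508843072}{478374} = 508843072 \cdot \frac{1}{478374} = \frac{254421536}{239187}$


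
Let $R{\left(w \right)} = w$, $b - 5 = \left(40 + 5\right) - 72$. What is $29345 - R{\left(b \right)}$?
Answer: $29367$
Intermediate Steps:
$b = -22$ ($b = 5 + \left(\left(40 + 5\right) - 72\right) = 5 + \left(45 - 72\right) = 5 - 27 = -22$)
$29345 - R{\left(b \right)} = 29345 - -22 = 29345 + 22 = 29367$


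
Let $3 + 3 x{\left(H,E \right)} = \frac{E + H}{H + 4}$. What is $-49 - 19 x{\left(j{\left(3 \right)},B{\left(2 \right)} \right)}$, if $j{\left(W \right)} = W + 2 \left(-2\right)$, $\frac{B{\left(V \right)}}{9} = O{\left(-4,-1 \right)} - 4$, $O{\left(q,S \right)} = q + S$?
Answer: $\frac{1288}{9} \approx 143.11$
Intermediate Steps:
$O{\left(q,S \right)} = S + q$
$B{\left(V \right)} = -81$ ($B{\left(V \right)} = 9 \left(\left(-1 - 4\right) - 4\right) = 9 \left(-5 - 4\right) = 9 \left(-9\right) = -81$)
$j{\left(W \right)} = -4 + W$ ($j{\left(W \right)} = W - 4 = -4 + W$)
$x{\left(H,E \right)} = -1 + \frac{E + H}{3 \left(4 + H\right)}$ ($x{\left(H,E \right)} = -1 + \frac{\left(E + H\right) \frac{1}{H + 4}}{3} = -1 + \frac{\left(E + H\right) \frac{1}{4 + H}}{3} = -1 + \frac{\frac{1}{4 + H} \left(E + H\right)}{3} = -1 + \frac{E + H}{3 \left(4 + H\right)}$)
$-49 - 19 x{\left(j{\left(3 \right)},B{\left(2 \right)} \right)} = -49 - 19 \frac{-12 - 81 - 2 \left(-4 + 3\right)}{3 \left(4 + \left(-4 + 3\right)\right)} = -49 - 19 \frac{-12 - 81 - -2}{3 \left(4 - 1\right)} = -49 - 19 \frac{-12 - 81 + 2}{3 \cdot 3} = -49 - 19 \cdot \frac{1}{3} \cdot \frac{1}{3} \left(-91\right) = -49 - - \frac{1729}{9} = -49 + \frac{1729}{9} = \frac{1288}{9}$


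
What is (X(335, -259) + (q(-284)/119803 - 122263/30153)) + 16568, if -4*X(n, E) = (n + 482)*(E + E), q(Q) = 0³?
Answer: 7379370541/60306 ≈ 1.2237e+5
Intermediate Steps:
q(Q) = 0
X(n, E) = -E*(482 + n)/2 (X(n, E) = -(n + 482)*(E + E)/4 = -(482 + n)*2*E/4 = -E*(482 + n)/2)
(X(335, -259) + (q(-284)/119803 - 122263/30153)) + 16568 = (-½*(-259)*(482 + 335) + (0/119803 - 122263/30153)) + 16568 = (-½*(-259)*817 + (0*(1/119803) - 122263*1/30153)) + 16568 = (211603/2 + (0 - 122263/30153)) + 16568 = (211603/2 - 122263/30153) + 16568 = 6380220733/60306 + 16568 = 7379370541/60306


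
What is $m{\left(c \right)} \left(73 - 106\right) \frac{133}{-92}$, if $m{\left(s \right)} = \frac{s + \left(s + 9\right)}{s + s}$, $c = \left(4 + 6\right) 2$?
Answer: $\frac{215061}{3680} \approx 58.44$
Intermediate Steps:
$c = 20$ ($c = 10 \cdot 2 = 20$)
$m{\left(s \right)} = \frac{9 + 2 s}{2 s}$ ($m{\left(s \right)} = \frac{s + \left(9 + s\right)}{2 s} = \left(9 + 2 s\right) \frac{1}{2 s} = \frac{9 + 2 s}{2 s}$)
$m{\left(c \right)} \left(73 - 106\right) \frac{133}{-92} = \frac{\frac{9}{2} + 20}{20} \left(73 - 106\right) \frac{133}{-92} = \frac{1}{20} \cdot \frac{49}{2} \left(-33\right) 133 \left(- \frac{1}{92}\right) = \frac{49}{40} \left(-33\right) \left(- \frac{133}{92}\right) = \left(- \frac{1617}{40}\right) \left(- \frac{133}{92}\right) = \frac{215061}{3680}$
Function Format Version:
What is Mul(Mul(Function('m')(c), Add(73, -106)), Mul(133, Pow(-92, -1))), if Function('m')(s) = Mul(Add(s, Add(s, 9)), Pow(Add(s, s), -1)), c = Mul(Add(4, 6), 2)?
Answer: Rational(215061, 3680) ≈ 58.440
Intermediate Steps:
c = 20 (c = Mul(10, 2) = 20)
Function('m')(s) = Mul(Rational(1, 2), Pow(s, -1), Add(9, Mul(2, s))) (Function('m')(s) = Mul(Add(s, Add(9, s)), Pow(Mul(2, s), -1)) = Mul(Add(9, Mul(2, s)), Mul(Rational(1, 2), Pow(s, -1))) = Mul(Rational(1, 2), Pow(s, -1), Add(9, Mul(2, s))))
Mul(Mul(Function('m')(c), Add(73, -106)), Mul(133, Pow(-92, -1))) = Mul(Mul(Mul(Pow(20, -1), Add(Rational(9, 2), 20)), Add(73, -106)), Mul(133, Pow(-92, -1))) = Mul(Mul(Mul(Rational(1, 20), Rational(49, 2)), -33), Mul(133, Rational(-1, 92))) = Mul(Mul(Rational(49, 40), -33), Rational(-133, 92)) = Mul(Rational(-1617, 40), Rational(-133, 92)) = Rational(215061, 3680)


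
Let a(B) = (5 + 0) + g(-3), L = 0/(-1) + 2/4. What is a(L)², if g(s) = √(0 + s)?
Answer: (5 + I*√3)² ≈ 22.0 + 17.32*I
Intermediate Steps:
g(s) = √s
L = ½ (L = 0*(-1) + 2*(¼) = 0 + ½ = ½ ≈ 0.50000)
a(B) = 5 + I*√3 (a(B) = (5 + 0) + √(-3) = 5 + I*√3)
a(L)² = (5 + I*√3)²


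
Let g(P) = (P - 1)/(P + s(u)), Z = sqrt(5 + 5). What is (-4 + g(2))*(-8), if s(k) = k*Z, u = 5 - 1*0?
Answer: 3944/123 - 20*sqrt(10)/123 ≈ 31.551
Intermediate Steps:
u = 5 (u = 5 + 0 = 5)
Z = sqrt(10) ≈ 3.1623
s(k) = k*sqrt(10)
g(P) = (-1 + P)/(P + 5*sqrt(10)) (g(P) = (P - 1)/(P + 5*sqrt(10)) = (-1 + P)/(P + 5*sqrt(10)))
(-4 + g(2))*(-8) = (-4 + (-1 + 2)/(2 + 5*sqrt(10)))*(-8) = (-4 + 1/(2 + 5*sqrt(10)))*(-8) = 32 - 8/(2 + 5*sqrt(10))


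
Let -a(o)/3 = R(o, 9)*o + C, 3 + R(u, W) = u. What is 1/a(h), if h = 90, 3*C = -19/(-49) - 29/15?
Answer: -735/17264014 ≈ -4.2574e-5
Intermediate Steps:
R(u, W) = -3 + u
C = -1136/2205 (C = (-19/(-49) - 29/15)/3 = (-19*(-1/49) - 29*1/15)/3 = (19/49 - 29/15)/3 = (⅓)*(-1136/735) = -1136/2205 ≈ -0.51519)
a(o) = 1136/735 - 3*o*(-3 + o) (a(o) = -3*((-3 + o)*o - 1136/2205) = -3*(o*(-3 + o) - 1136/2205) = -3*(-1136/2205 + o*(-3 + o)) = 1136/735 - 3*o*(-3 + o))
1/a(h) = 1/(1136/735 - 3*90*(-3 + 90)) = 1/(1136/735 - 3*90*87) = 1/(1136/735 - 23490) = 1/(-17264014/735) = -735/17264014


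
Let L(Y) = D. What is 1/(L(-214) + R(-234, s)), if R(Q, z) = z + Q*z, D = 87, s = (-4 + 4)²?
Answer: 1/87 ≈ 0.011494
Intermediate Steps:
s = 0 (s = 0² = 0)
L(Y) = 87
1/(L(-214) + R(-234, s)) = 1/(87 + 0*(1 - 234)) = 1/(87 + 0*(-233)) = 1/(87 + 0) = 1/87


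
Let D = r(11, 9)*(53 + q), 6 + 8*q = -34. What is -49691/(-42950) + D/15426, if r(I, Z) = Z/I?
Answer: 469467857/404889650 ≈ 1.1595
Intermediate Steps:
q = -5 (q = -¾ + (⅛)*(-34) = -¾ - 17/4 = -5)
D = 432/11 (D = (9/11)*(53 - 5) = (9*(1/11))*48 = (9/11)*48 = 432/11 ≈ 39.273)
-49691/(-42950) + D/15426 = -49691/(-42950) + (432/11)/15426 = -49691*(-1/42950) + (432/11)*(1/15426) = 49691/42950 + 24/9427 = 469467857/404889650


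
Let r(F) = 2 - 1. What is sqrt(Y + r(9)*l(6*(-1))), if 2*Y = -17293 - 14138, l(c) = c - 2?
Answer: I*sqrt(62894)/2 ≈ 125.39*I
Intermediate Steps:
r(F) = 1
l(c) = -2 + c
Y = -31431/2 (Y = (-17293 - 14138)/2 = (1/2)*(-31431) = -31431/2 ≈ -15716.)
sqrt(Y + r(9)*l(6*(-1))) = sqrt(-31431/2 + 1*(-2 + 6*(-1))) = sqrt(-31431/2 + 1*(-2 - 6)) = sqrt(-31431/2 + 1*(-8)) = sqrt(-31431/2 - 8) = sqrt(-31447/2) = I*sqrt(62894)/2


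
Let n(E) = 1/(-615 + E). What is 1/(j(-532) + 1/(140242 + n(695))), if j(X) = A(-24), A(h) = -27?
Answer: -11219361/302922667 ≈ -0.037037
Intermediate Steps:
j(X) = -27
1/(j(-532) + 1/(140242 + n(695))) = 1/(-27 + 1/(140242 + 1/(-615 + 695))) = 1/(-27 + 1/(140242 + 1/80)) = 1/(-27 + 1/(11219361/80)) = 1/(-27 + 80/11219361) = 1/(-302922667/11219361) = -11219361/302922667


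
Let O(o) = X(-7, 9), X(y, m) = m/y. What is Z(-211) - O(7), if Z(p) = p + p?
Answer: -2945/7 ≈ -420.71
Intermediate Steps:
Z(p) = 2*p
O(o) = -9/7 (O(o) = 9/(-7) = 9*(-⅐) = -9/7)
Z(-211) - O(7) = 2*(-211) - 1*(-9/7) = -422 + 9/7 = -2945/7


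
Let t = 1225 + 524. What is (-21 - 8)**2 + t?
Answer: 2590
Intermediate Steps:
t = 1749
(-21 - 8)**2 + t = (-21 - 8)**2 + 1749 = (-29)**2 + 1749 = 841 + 1749 = 2590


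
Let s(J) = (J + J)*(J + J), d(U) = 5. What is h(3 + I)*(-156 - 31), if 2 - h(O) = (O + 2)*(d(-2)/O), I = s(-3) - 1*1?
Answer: 11594/19 ≈ 610.21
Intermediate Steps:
s(J) = 4*J² (s(J) = (2*J)*(2*J) = 4*J²)
I = 35 (I = 4*(-3)² - 1*1 = 4*9 - 1 = 36 - 1 = 35)
h(O) = 2 - 5*(2 + O)/O (h(O) = 2 - (O + 2)*5/O = 2 - (2 + O)*5/O = 2 - 5*(2 + O)/O)
h(3 + I)*(-156 - 31) = (-3 - 10/(3 + 35))*(-156 - 31) = (-3 - 10/38)*(-187) = (-3 - 10*1/38)*(-187) = (-3 - 5/19)*(-187) = -62/19*(-187) = 11594/19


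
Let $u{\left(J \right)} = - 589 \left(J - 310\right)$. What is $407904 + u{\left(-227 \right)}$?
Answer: $724197$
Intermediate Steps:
$u{\left(J \right)} = 182590 - 589 J$ ($u{\left(J \right)} = - 589 \left(-310 + J\right) = 182590 - 589 J$)
$407904 + u{\left(-227 \right)} = 407904 + \left(182590 - -133703\right) = 407904 + \left(182590 + 133703\right) = 407904 + 316293 = 724197$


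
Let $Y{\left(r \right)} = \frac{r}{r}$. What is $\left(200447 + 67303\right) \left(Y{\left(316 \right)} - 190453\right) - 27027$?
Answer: $-50993550027$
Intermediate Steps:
$Y{\left(r \right)} = 1$
$\left(200447 + 67303\right) \left(Y{\left(316 \right)} - 190453\right) - 27027 = \left(200447 + 67303\right) \left(1 - 190453\right) - 27027 = 267750 \left(-190452\right) - 27027 = -50993523000 - 27027 = -50993550027$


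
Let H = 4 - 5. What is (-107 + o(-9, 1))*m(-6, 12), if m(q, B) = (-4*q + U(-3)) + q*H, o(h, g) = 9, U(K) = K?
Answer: -2646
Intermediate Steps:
H = -1
m(q, B) = -3 - 5*q (m(q, B) = (-4*q - 3) + q*(-1) = (-3 - 4*q) - q = -3 - 5*q)
(-107 + o(-9, 1))*m(-6, 12) = (-107 + 9)*(-3 - 5*(-6)) = -98*(-3 + 30) = -98*27 = -2646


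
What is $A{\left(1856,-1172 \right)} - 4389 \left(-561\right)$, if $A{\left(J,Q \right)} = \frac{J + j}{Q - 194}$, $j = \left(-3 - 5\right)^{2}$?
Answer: $\frac{1681701447}{683} \approx 2.4622 \cdot 10^{6}$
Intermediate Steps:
$j = 64$ ($j = \left(-8\right)^{2} = 64$)
$A{\left(J,Q \right)} = \frac{64 + J}{-194 + Q}$ ($A{\left(J,Q \right)} = \frac{J + 64}{Q - 194} = \frac{64 + J}{-194 + Q}$)
$A{\left(1856,-1172 \right)} - 4389 \left(-561\right) = \frac{64 + 1856}{-194 - 1172} - 4389 \left(-561\right) = \frac{1}{-1366} \cdot 1920 - -2462229 = \left(- \frac{1}{1366}\right) 1920 + 2462229 = - \frac{960}{683} + 2462229 = \frac{1681701447}{683}$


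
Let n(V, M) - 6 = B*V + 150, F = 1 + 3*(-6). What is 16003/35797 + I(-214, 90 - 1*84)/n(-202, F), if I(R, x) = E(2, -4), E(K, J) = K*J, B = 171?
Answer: 275282767/615457821 ≈ 0.44728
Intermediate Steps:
F = -17 (F = 1 - 18 = -17)
E(K, J) = J*K
I(R, x) = -8 (I(R, x) = -4*2 = -8)
n(V, M) = 156 + 171*V (n(V, M) = 6 + (171*V + 150) = 6 + (150 + 171*V) = 156 + 171*V)
16003/35797 + I(-214, 90 - 1*84)/n(-202, F) = 16003/35797 - 8/(156 + 171*(-202)) = 16003*(1/35797) - 8/(156 - 34542) = 16003/35797 - 8/(-34386) = 16003/35797 - 8*(-1/34386) = 16003/35797 + 4/17193 = 275282767/615457821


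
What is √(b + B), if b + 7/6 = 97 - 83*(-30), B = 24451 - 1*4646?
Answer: √806070/6 ≈ 149.64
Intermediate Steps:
B = 19805 (B = 24451 - 4646 = 19805)
b = 15515/6 (b = -7/6 + (97 - 83*(-30)) = -7/6 + (97 + 2490) = -7/6 + 2587 = 15515/6 ≈ 2585.8)
√(b + B) = √(15515/6 + 19805) = √(134345/6) = √806070/6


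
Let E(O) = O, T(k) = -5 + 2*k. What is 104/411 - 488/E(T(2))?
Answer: 200672/411 ≈ 488.25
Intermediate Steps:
104/411 - 488/E(T(2)) = 104/411 - 488/(-5 + 2*2) = 104*(1/411) - 488/(-5 + 4) = 104/411 - 488/(-1) = 104/411 - 488*(-1) = 104/411 + 488 = 200672/411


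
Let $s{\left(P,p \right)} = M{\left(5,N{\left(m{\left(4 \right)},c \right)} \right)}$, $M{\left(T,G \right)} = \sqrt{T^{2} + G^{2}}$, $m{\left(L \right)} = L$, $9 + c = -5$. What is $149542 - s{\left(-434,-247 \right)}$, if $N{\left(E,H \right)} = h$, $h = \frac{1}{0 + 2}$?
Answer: $149542 - \frac{\sqrt{101}}{2} \approx 1.4954 \cdot 10^{5}$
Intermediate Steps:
$c = -14$ ($c = -9 - 5 = -14$)
$h = \frac{1}{2} \approx 0.5$
$N{\left(E,H \right)} = \frac{1}{2}$
$M{\left(T,G \right)} = \sqrt{G^{2} + T^{2}}$
$s{\left(P,p \right)} = \frac{\sqrt{101}}{2}$ ($s{\left(P,p \right)} = \sqrt{\left(\frac{1}{2}\right)^{2} + 5^{2}} = \sqrt{\frac{1}{4} + 25} = \sqrt{\frac{101}{4}} = \frac{\sqrt{101}}{2}$)
$149542 - s{\left(-434,-247 \right)} = 149542 - \frac{\sqrt{101}}{2}$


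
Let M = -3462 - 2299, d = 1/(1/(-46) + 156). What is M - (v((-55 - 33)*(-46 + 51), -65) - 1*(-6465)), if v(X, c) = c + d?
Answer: -87255221/7175 ≈ -12161.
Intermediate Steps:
d = 46/7175 (d = 1/(-1/46 + 156) = 1/(7175/46) = 46/7175 ≈ 0.0064112)
v(X, c) = 46/7175 + c (v(X, c) = c + 46/7175 = 46/7175 + c)
M = -5761
M - (v((-55 - 33)*(-46 + 51), -65) - 1*(-6465)) = -5761 - ((46/7175 - 65) - 1*(-6465)) = -5761 - (-466329/7175 + 6465) = -5761 - 1*45920046/7175 = -5761 - 45920046/7175 = -87255221/7175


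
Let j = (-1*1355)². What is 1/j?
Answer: 1/1836025 ≈ 5.4465e-7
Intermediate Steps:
j = 1836025 (j = (-1355)² = 1836025)
1/j = 1/1836025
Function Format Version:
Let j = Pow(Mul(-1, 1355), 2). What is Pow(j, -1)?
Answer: Rational(1, 1836025) ≈ 5.4465e-7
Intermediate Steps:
j = 1836025 (j = Pow(-1355, 2) = 1836025)
Pow(j, -1) = Pow(1836025, -1) = Rational(1, 1836025)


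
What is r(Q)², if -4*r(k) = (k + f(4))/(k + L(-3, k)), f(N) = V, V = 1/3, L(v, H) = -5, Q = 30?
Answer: 8281/90000 ≈ 0.092011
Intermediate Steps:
V = ⅓ ≈ 0.33333
f(N) = ⅓
r(k) = -(⅓ + k)/(4*(-5 + k)) (r(k) = -(k + ⅓)/(4*(k - 5)) = -(⅓ + k)/(4*(-5 + k)))
r(Q)² = ((-1 - 3*30)/(12*(-5 + 30)))² = ((1/12)*(-1 - 90)/25)² = ((1/12)*(1/25)*(-91))² = (-91/300)² = 8281/90000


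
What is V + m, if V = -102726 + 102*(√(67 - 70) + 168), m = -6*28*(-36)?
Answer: -79542 + 102*I*√3 ≈ -79542.0 + 176.67*I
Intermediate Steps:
m = 6048 (m = -168*(-36) = 6048)
V = -85590 + 102*I*√3 (V = -102726 + 102*(√(-3) + 168) = -102726 + 102*(I*√3 + 168) = -102726 + 102*(168 + I*√3) = -102726 + (17136 + 102*I*√3) = -85590 + 102*I*√3 ≈ -85590.0 + 176.67*I)
V + m = (-85590 + 102*I*√3) + 6048 = -79542 + 102*I*√3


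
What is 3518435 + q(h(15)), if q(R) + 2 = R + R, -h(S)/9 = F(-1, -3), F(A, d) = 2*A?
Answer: 3518469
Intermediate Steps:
h(S) = 18 (h(S) = -18*(-1) = -9*(-2) = 18)
q(R) = -2 + 2*R (q(R) = -2 + (R + R) = -2 + 2*R)
3518435 + q(h(15)) = 3518435 + (-2 + 2*18) = 3518435 + (-2 + 36) = 3518435 + 34 = 3518469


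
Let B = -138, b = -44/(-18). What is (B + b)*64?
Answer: -78080/9 ≈ -8675.6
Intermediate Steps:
b = 22/9 (b = -44*(-1/18) = 22/9 ≈ 2.4444)
(B + b)*64 = (-138 + 22/9)*64 = -1220/9*64 = -78080/9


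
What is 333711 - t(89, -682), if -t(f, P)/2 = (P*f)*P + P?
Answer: 83124419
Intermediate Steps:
t(f, P) = -2*P - 2*f*P² (t(f, P) = -2*((P*f)*P + P) = -2*(f*P² + P) = -2*(P + f*P²) = -2*P - 2*f*P²)
333711 - t(89, -682) = 333711 - (-2)*(-682)*(1 - 682*89) = 333711 - (-2)*(-682)*(1 - 60698) = 333711 - (-2)*(-682)*(-60697) = 333711 - 1*(-82790708) = 333711 + 82790708 = 83124419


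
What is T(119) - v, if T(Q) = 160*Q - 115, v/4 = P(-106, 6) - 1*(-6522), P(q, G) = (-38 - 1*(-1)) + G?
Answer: -7039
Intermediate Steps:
P(q, G) = -37 + G (P(q, G) = (-38 + 1) + G = -37 + G)
v = 25964 (v = 4*((-37 + 6) - 1*(-6522)) = 4*(-31 + 6522) = 4*6491 = 25964)
T(Q) = -115 + 160*Q
T(119) - v = (-115 + 160*119) - 1*25964 = (-115 + 19040) - 25964 = 18925 - 25964 = -7039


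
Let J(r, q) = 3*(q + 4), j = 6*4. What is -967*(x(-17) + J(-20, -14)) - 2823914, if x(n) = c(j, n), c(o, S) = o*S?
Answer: -2400368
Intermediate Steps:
j = 24
c(o, S) = S*o
x(n) = 24*n (x(n) = n*24 = 24*n)
J(r, q) = 12 + 3*q (J(r, q) = 3*(4 + q) = 12 + 3*q)
-967*(x(-17) + J(-20, -14)) - 2823914 = -967*(24*(-17) + (12 + 3*(-14))) - 2823914 = -967*(-408 + (12 - 42)) - 2823914 = -967*(-408 - 30) - 2823914 = -967*(-438) - 2823914 = 423546 - 2823914 = -2400368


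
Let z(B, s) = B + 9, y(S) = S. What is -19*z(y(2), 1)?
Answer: -209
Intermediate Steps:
z(B, s) = 9 + B
-19*z(y(2), 1) = -19*(9 + 2) = -19*11 = -209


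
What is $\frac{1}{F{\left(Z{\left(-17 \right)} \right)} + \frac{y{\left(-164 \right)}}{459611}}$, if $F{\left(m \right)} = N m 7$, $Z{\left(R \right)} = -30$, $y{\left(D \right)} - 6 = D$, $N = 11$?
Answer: $- \frac{459611}{1061701568} \approx -0.0004329$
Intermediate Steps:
$y{\left(D \right)} = 6 + D$
$F{\left(m \right)} = 77 m$ ($F{\left(m \right)} = 11 m 7 = 77 m$)
$\frac{1}{F{\left(Z{\left(-17 \right)} \right)} + \frac{y{\left(-164 \right)}}{459611}} = \frac{1}{77 \left(-30\right) + \frac{6 - 164}{459611}} = \frac{1}{-2310 - \frac{158}{459611}} = \frac{1}{- \frac{1061701568}{459611}} = - \frac{459611}{1061701568}$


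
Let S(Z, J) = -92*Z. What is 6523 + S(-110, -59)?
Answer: 16643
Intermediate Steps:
6523 + S(-110, -59) = 6523 - 92*(-110) = 6523 + 10120 = 16643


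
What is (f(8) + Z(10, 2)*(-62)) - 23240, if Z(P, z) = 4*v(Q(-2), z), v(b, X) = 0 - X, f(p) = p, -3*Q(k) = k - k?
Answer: -22736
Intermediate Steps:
Q(k) = 0 (Q(k) = -(k - k)/3 = -1/3*0 = 0)
v(b, X) = -X
Z(P, z) = -4*z (Z(P, z) = 4*(-z) = -4*z)
(f(8) + Z(10, 2)*(-62)) - 23240 = (8 - 4*2*(-62)) - 23240 = (8 - 8*(-62)) - 23240 = (8 + 496) - 23240 = 504 - 23240 = -22736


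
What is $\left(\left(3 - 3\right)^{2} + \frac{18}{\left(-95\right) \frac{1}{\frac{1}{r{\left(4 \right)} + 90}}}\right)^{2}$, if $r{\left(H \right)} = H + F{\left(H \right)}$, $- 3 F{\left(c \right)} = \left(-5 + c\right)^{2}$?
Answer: $\frac{2916}{712623025} \approx 4.0919 \cdot 10^{-6}$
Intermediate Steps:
$F{\left(c \right)} = - \frac{\left(-5 + c\right)^{2}}{3}$
$r{\left(H \right)} = H - \frac{\left(-5 + H\right)^{2}}{3}$
$\left(\left(3 - 3\right)^{2} + \frac{18}{\left(-95\right) \frac{1}{\frac{1}{r{\left(4 \right)} + 90}}}\right)^{2} = \left(\left(3 - 3\right)^{2} + \frac{18}{\left(-95\right) \frac{1}{\frac{1}{\left(4 - \frac{\left(-5 + 4\right)^{2}}{3}\right) + 90}}}\right)^{2} = \left(0^{2} + \frac{18}{\left(-95\right) \frac{1}{\frac{1}{\left(4 - \frac{\left(-1\right)^{2}}{3}\right) + 90}}}\right)^{2} = \left(0 + \frac{18}{\left(-95\right) \frac{1}{\frac{1}{\left(4 - \frac{1}{3}\right) + 90}}}\right)^{2} = \left(0 + \frac{18}{\left(-95\right) \frac{1}{\frac{1}{\frac{11}{3} + 90}}}\right)^{2} = \left(0 + \frac{18}{\left(-95\right) \frac{1}{\frac{1}{\frac{281}{3}}}}\right)^{2} = \left(0 + \frac{18}{\left(-95\right) \frac{1}{\frac{3}{281}}}\right)^{2} = \left(0 + \frac{18}{\left(-95\right) \frac{281}{3}}\right)^{2} = \left(0 + \frac{18}{- \frac{26695}{3}}\right)^{2} = \left(0 + 18 \left(- \frac{3}{26695}\right)\right)^{2} = \left(0 - \frac{54}{26695}\right)^{2} = \left(- \frac{54}{26695}\right)^{2} = \frac{2916}{712623025}$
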